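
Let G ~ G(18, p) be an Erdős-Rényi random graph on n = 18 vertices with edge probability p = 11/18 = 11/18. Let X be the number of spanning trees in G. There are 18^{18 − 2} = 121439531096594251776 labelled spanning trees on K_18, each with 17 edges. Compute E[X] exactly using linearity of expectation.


K_18 has 18^{18 − 2} = 121439531096594251776 labelled spanning trees.
For each such spanning tree H, let X_H = 1 if all 17 edges of H are present in G. Then P[X_H = 1] = p^{17} = (11/18)^{17} = 505447028499293771/2185911559738696531968.
Summing the indicators: E[X] = Σ_H E[X_H] = 121439531096594251776 · p^{17} = 121439531096594251776 · 505447028499293771/2185911559738696531968 = 505447028499293771/18.
Numerically: E[X] ≈ 2.808e+16.

E[X] = 121439531096594251776 · (11/18)^{17} = 505447028499293771/18 ≈ 2.808e+16.


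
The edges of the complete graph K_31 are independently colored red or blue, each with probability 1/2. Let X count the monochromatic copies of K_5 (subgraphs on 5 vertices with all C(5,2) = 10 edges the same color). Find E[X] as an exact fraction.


Let X = Σ_S X_S over the C(31, 5) = 169911 subsets S of size 5, where X_S = 1 if the K_5 on S is monochromatic.
For a fixed S, the K_5 on S has C(5, 2) = 10 edges. P[all 10 edges red] = (1/2)^10, and likewise for blue, so P[monochromatic] = 2·(1/2)^10 = 2^{1 − 10} = 1/512.
By linearity of expectation: E[X] = C(31, 5) · 2^{1 − 10} = 169911 · 1/512 = 169911/512.
Numerically: E[X] ≈ 331.857.

E[X] = C(31,5)·2^(1−C(5,2)) = 169911/512 ≈ 331.857.


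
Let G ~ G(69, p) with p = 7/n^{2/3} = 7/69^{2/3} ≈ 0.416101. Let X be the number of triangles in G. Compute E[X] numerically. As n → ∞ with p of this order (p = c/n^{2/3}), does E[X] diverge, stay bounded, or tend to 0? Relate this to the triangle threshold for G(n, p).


Number of potential triangles: C(69, 3) = 52394.
Each occurs with probability p³ ≈ (0.416101)³ ≈ 7.20436883e-02.
By linearity: E[X] = C(69, 3)·p³ ≈ 52394 · 7.20436883e-02 ≈ 3774.657005.
Since α = 2/3 < 1, p = c/n^{2/3} ≫ 1/n is above the triangle threshold p ~ 1/n. Asymptotically E[X] ~ (c³/6)·n^{3(1−α)} = (7³/6)·n^{1} → ∞; triangles are abundant w.h.p.

E[X] ≈ 3774.657005; in regime p = Θ(1/n^{2/3}) E[X] diverges (above the triangle threshold p ~ 1/n).


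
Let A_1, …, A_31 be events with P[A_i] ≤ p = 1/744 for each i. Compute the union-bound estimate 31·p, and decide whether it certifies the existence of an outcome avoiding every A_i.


Union bound: P[∪_{i=1}^{31} A_i] ≤ Σ_i P[A_i] ≤ 31·p = 31·(1/744) = 1/24.
Numerically: 1/24 ≈ 0.041667.
Is 1/24 < 1? YES.
Since P[∪ A_i] ≤ 1/24 < 1, the complement has P[∩ A_i^c] ≥ 1 − 1/24 = 23/24 > 0, so some outcome avoids every A_i.

31·p = 1/24 ≈ 0.041667; existence CERTIFIED by the union bound.


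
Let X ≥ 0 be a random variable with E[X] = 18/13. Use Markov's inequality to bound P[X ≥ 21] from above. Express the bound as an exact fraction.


μ = E[X] = 18/13, a = 21.
Markov: P[X ≥ 21] ≤ μ/a = (18/13)/21 = 6/91.
Numerically: ≈ 0.0659.
(Since a = 21 > μ = 1.3846, the bound 6/91 is < 1 and informative.)

P[X ≥ 21] ≤ 6/91 ≈ 0.0659.


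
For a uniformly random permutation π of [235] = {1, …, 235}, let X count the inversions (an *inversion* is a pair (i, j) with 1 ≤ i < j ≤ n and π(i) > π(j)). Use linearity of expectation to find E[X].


Write X = Σ X_I over the C(235, 2) = 27495 pairs i < j, with X_I the indicator of one inversion.
There are 27495 indicators.
For each fixed pair i < j, the values π(i) and π(j) are two distinct elements of {1, …, 235} in uniformly random order; by symmetry P[π(i) > π(j)] = 1/2.
By linearity: E[X] = 27495 · (1/2) = C(235, 2) · (1/2) = 27495/2 = 27495/2 ≈ 13747.500.

E[X] = 27495/2 = 13747.500.


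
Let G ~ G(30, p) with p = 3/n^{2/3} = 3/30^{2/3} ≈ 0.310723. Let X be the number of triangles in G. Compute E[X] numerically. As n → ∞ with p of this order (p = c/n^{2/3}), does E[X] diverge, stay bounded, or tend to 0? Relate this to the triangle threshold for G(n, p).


Number of potential triangles: C(30, 3) = 4060.
Each occurs with probability p³ ≈ (0.310723)³ ≈ 3.00000000e-02.
By linearity: E[X] = C(30, 3)·p³ ≈ 4060 · 3.00000000e-02 ≈ 121.800000.
Since α = 2/3 < 1, p = c/n^{2/3} ≫ 1/n is above the triangle threshold p ~ 1/n. Asymptotically E[X] ~ (c³/6)·n^{3(1−α)} = (3³/6)·n^{1} → ∞; triangles are abundant w.h.p.

E[X] ≈ 121.800000; in regime p = Θ(1/n^{2/3}) E[X] diverges (above the triangle threshold p ~ 1/n).


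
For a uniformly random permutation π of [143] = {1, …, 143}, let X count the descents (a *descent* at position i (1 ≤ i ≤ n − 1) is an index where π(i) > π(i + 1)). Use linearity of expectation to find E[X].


Write X = Σ X_I over i = 1, …, 142, with X_I the indicator of one descent.
There are 142 indicators.
For each fixed i, the pair (π(i), π(i+1)) is a uniformly random ordered pair of distinct values from {1, …, 143}; by symmetry P[π(i) > π(i+1)] = 1/2.
By linearity: E[X] = 142 · (1/2) = (143 − 1) · (1/2) = 71 ≈ 71.0000.

E[X] = 71 = 71.0000.


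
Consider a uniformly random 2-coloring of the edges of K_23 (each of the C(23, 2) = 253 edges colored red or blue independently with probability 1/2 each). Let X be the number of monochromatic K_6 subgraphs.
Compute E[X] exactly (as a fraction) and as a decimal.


Let X = Σ_S X_S over the C(23, 6) = 100947 subsets S of size 6, where X_S = 1 if the K_6 on S is monochromatic.
For a fixed S, the K_6 on S has C(6, 2) = 15 edges. P[all 15 edges red] = (1/2)^15, and likewise for blue, so P[monochromatic] = 2·(1/2)^15 = 2^{1 − 15} = 1/16384.
By linearity of expectation: E[X] = C(23, 6) · 2^{1 − 15} = 100947 · 1/16384 = 100947/16384.
Numerically: E[X] ≈ 6.161316.

E[X] = C(23,6)·2^(1−C(6,2)) = 100947/16384 ≈ 6.161316.


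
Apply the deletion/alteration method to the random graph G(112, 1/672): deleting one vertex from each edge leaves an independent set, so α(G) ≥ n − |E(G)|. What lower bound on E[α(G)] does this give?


E[|E(G)|] = C(112, 2)·p = 6216 · (1/672) = 37/4.
E[α(G)] ≥ n − E[|E(G)|] = 112 − 37/4 = 411/4.
Numerically: ≈ 102.7500.
(This is only a lower bound; the true E[α(G)] may be larger.)

E[α(G)] ≥ 411/4 ≈ 102.7500.


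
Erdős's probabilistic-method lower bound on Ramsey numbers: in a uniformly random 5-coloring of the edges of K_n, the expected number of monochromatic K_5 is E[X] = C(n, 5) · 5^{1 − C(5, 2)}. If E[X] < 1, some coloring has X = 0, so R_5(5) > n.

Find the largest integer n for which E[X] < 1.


We need C(n, 5) · 5^{1 − 10} < 1, i.e. C(n, 5) < 5^{10 − 1} = 1953125.
Check values of n near the boundary:
  n = 48: C(48, 5) = 1712304; 1712304 < 1953125? YES
  n = 49: C(49, 5) = 1906884; 1906884 < 1953125? YES
  n = 50: C(50, 5) = 2118760; 2118760 < 1953125? NO
The largest n with C(n, 5) < 1953125 is n = 49 (where E[X] = 1906884/1953125 ≈ 0.9763246). Hence R_5(5) > 49, i.e. R_5(5) ≥ 50.

Largest n = 49; hence R_5(5) > 49.


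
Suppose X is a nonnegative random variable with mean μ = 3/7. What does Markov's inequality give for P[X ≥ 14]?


μ = E[X] = 3/7, a = 14.
Markov: P[X ≥ 14] ≤ μ/a = (3/7)/14 = 3/98.
Numerically: ≈ 0.030612.
(Since a = 14 > μ = 0.428571, the bound 3/98 is < 1 and informative.)

P[X ≥ 14] ≤ 3/98 ≈ 0.030612.


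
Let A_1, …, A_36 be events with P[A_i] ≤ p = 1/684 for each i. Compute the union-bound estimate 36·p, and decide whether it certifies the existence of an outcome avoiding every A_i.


Union bound: P[∪_{i=1}^{36} A_i] ≤ Σ_i P[A_i] ≤ 36·p = 36·(1/684) = 1/19.
Numerically: 1/19 ≈ 0.053.
Is 1/19 < 1? YES.
Since P[∪ A_i] ≤ 1/19 < 1, the complement has P[∩ A_i^c] ≥ 1 − 1/19 = 18/19 > 0, so some outcome avoids every A_i.

36·p = 1/19 ≈ 0.053; existence CERTIFIED by the union bound.


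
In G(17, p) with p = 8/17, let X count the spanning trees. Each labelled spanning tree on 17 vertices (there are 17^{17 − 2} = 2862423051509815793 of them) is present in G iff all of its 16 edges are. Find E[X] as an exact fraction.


K_17 has 17^{17 − 2} = 2862423051509815793 labelled spanning trees.
For each such spanning tree H, let X_H = 1 if all 16 edges of H are present in G. Then P[X_H = 1] = p^{16} = (8/17)^{16} = 281474976710656/48661191875666868481.
By linearity: E[X] = Σ_H E[X_H] = 2862423051509815793 · p^{16} = 2862423051509815793 · 281474976710656/48661191875666868481 = 281474976710656/17.
Numerically: E[X] ≈ 1.656e+13.

E[X] = 2862423051509815793 · (8/17)^{16} = 281474976710656/17 ≈ 1.656e+13.


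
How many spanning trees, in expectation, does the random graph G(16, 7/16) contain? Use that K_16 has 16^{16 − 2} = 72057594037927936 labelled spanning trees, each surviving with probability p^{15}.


K_16 has 16^{16 − 2} = 72057594037927936 labelled spanning trees.
For each such spanning tree H, let X_H = 1 if all 15 edges of H are present in G. Then P[X_H = 1] = p^{15} = (7/16)^{15} = 4747561509943/1152921504606846976.
Summing the indicators: E[X] = Σ_H E[X_H] = 72057594037927936 · p^{15} = 72057594037927936 · 4747561509943/1152921504606846976 = 4747561509943/16.
Numerically: E[X] ≈ 2.9672e+11.

E[X] = 72057594037927936 · (7/16)^{15} = 4747561509943/16 ≈ 2.9672e+11.


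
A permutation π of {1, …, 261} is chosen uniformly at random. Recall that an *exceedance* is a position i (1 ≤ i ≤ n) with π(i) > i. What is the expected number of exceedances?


Write X = Σ_{i=1}^{261} X_i, where X_i = 1_{π(i) > i}.
For each fixed i, π(i) is uniform over {1, …, 261} (marginal of a uniform permutation), so P[π(i) > i] = (n − i)/n. Summing: Σ_{i=1}^{261} (n − i)/n = (0 + 1 + … + 260)/261 = 261(261 − 1)/(2·261) = (261 − 1)/2.
Hence E[X] = Σ_{i=1}^{261} (261 − i)/261 = 130 ≈ 130.0000.

E[X] = 130 = 130.0000.


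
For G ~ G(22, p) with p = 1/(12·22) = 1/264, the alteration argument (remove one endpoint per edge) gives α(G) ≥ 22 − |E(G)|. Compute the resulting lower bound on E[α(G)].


E[|E(G)|] = C(22, 2)·p = 231 · (1/264) = 7/8.
E[α(G)] ≥ n − E[|E(G)|] = 22 − 7/8 = 169/8.
Numerically: ≈ 21.125.
(This is only a lower bound; the true E[α(G)] may be larger.)

E[α(G)] ≥ 169/8 ≈ 21.125.


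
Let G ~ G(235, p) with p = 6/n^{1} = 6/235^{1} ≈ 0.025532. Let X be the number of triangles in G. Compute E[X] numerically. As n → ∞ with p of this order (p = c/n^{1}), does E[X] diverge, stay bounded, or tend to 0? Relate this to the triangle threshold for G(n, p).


Number of potential triangles: C(235, 3) = 2135445.
Each occurs with probability p³ ≈ (0.025532)³ ≈ 1.6643711e-05.
By linearity: E[X] = C(235, 3)·p³ ≈ 2135445 · 1.6643711e-05 ≈ 35.54173.
Here α = 1, so p = 6/n is exactly at the triangle threshold p ~ 1/n. Asymptotically E[X] → c³/6 = 6³/6 = 36 ≈ 36.00000, a bounded constant. In this regime the triangle count is asymptotically Poisson(c³/6).

E[X] ≈ 35.54173; in regime p = Θ(1/n^{1}) E[X] stays bounded (at the triangle threshold p ~ 1/n).


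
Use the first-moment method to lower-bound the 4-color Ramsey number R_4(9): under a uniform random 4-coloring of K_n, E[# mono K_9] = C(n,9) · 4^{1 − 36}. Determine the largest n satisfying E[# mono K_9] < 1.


We need C(n, 9) · 4^{1 − 36} < 1, i.e. C(n, 9) < 4^{36 − 1} = 1180591620717411303424.
Check values of n near the boundary:
  n = 911: C(911, 9) = 1144686900492291197405; 1144686900492291197405 < 1180591620717411303424? YES
  n = 912: C(912, 9) = 1156095740032081475120; 1156095740032081475120 < 1180591620717411303424? YES
  n = 913: C(913, 9) = 1167605542753639808390; 1167605542753639808390 < 1180591620717411303424? YES
  n = 914: C(914, 9) = 1179217089587653905932; 1179217089587653905932 < 1180591620717411303424? YES
  n = 915: C(915, 9) = 1190931166636537885130; 1190931166636537885130 < 1180591620717411303424? NO
  n = 916: C(916, 9) = 1202748565202942340440; 1202748565202942340440 < 1180591620717411303424? NO
The largest n with C(n, 9) < 1180591620717411303424 is n = 914 (where E[X] = 294804272396913476483/295147905179352825856 ≈ 0.999). Hence R_4(9) > 914, i.e. R_4(9) ≥ 915.

Largest n = 914; hence R_4(9) > 914.


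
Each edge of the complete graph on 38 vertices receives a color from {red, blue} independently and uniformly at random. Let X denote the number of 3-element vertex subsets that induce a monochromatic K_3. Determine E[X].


Let X = Σ_S X_S over the C(38, 3) = 8436 subsets S of size 3, where X_S = 1 if the K_3 on S is monochromatic.
For a fixed S, the K_3 on S has C(3, 2) = 3 edges. P[all 3 edges red] = (1/2)^3, and likewise for blue, so P[monochromatic] = 2·(1/2)^3 = 2^{1 − 3} = 1/4.
By linearity: E[X] = C(38, 3) · 2^{1 − 3} = 8436 · 1/4 = 2109.
Numerically: E[X] ≈ 2109.00000.

E[X] = C(38,3)·2^(1−C(3,2)) = 2109 ≈ 2109.00000.


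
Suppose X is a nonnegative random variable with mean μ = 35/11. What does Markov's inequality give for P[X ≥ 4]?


μ = E[X] = 35/11, a = 4.
Markov: P[X ≥ 4] ≤ μ/a = (35/11)/4 = 35/44.
Numerically: ≈ 0.795.
(Since a = 4 > μ = 3.182, the bound 35/44 is < 1 and informative.)

P[X ≥ 4] ≤ 35/44 ≈ 0.795.


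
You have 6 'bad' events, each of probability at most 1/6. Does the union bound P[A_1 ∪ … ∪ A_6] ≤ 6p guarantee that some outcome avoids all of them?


Union bound: P[∪_{i=1}^{6} A_i] ≤ Σ_i P[A_i] ≤ 6·p = 6·(1/6) = 1.
Numerically: 1 ≈ 1.000000.
Is 1 < 1? NO.
Since the bound 1 is ≥ 1, the union bound is uninformative here; it does NOT by itself certify existence.

6·p = 1 ≈ 1.000000; existence NOT certified by the union bound.


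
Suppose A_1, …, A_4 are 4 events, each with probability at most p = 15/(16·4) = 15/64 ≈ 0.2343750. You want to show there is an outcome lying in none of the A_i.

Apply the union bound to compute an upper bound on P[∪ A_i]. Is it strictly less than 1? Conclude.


Union bound: P[∪_{i=1}^{4} A_i] ≤ Σ_i P[A_i] ≤ 4·p = 4·(15/64) = 15/16.
Numerically: 15/16 ≈ 0.9375000.
Is 15/16 < 1? YES.
Since P[∪ A_i] ≤ 15/16 < 1, the complement has P[∩ A_i^c] ≥ 1 − 15/16 = 1/16 > 0, so some outcome avoids every A_i.

4·p = 15/16 ≈ 0.9375000; existence CERTIFIED by the union bound.


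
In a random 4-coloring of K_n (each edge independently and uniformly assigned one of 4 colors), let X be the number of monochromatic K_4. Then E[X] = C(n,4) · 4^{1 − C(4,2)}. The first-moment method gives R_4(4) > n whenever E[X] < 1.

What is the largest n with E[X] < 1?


We need C(n, 4) · 4^{1 − 6} < 1, i.e. C(n, 4) < 4^{6 − 1} = 1024.
Check values of n near the boundary:
  n = 12: C(12, 4) = 495; 495 < 1024? YES
  n = 13: C(13, 4) = 715; 715 < 1024? YES
  n = 14: C(14, 4) = 1001; 1001 < 1024? YES
  n = 15: C(15, 4) = 1365; 1365 < 1024? NO
  n = 16: C(16, 4) = 1820; 1820 < 1024? NO
  n = 17: C(17, 4) = 2380; 2380 < 1024? NO
The largest n with C(n, 4) < 1024 is n = 14 (where E[X] = 1001/1024 ≈ 0.97754). Hence R_4(4) > 14, i.e. R_4(4) ≥ 15.

Largest n = 14; hence R_4(4) > 14.


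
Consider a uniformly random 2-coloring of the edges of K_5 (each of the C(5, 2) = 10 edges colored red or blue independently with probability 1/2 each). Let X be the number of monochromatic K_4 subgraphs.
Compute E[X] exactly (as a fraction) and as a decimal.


Let X = Σ_S X_S over the C(5, 4) = 5 subsets S of size 4, where X_S = 1 if the K_4 on S is monochromatic.
For a fixed S, the K_4 on S has C(4, 2) = 6 edges. P[all 6 edges red] = (1/2)^6, and likewise for blue, so P[monochromatic] = 2·(1/2)^6 = 2^{1 − 6} = 1/32.
By linearity: E[X] = C(5, 4) · 2^{1 − 6} = 5 · 1/32 = 5/32.
Numerically: E[X] ≈ 0.15625.

E[X] = C(5,4)·2^(1−C(4,2)) = 5/32 ≈ 0.15625.


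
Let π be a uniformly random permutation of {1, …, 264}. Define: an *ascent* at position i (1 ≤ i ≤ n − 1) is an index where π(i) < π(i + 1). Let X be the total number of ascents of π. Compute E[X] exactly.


Write X = Σ X_I over i = 1, …, 263, with X_I the indicator of one ascent.
There are 263 indicators.
For each fixed i, the pair (π(i), π(i+1)) is a uniformly random ordered pair of distinct values from {1, …, 264}; by symmetry P[π(i) < π(i+1)] = 1/2.
By linearity: E[X] = 263 · (1/2) = (264 − 1) · (1/2) = 263/2 ≈ 131.50000.

E[X] = 263/2 = 131.50000.


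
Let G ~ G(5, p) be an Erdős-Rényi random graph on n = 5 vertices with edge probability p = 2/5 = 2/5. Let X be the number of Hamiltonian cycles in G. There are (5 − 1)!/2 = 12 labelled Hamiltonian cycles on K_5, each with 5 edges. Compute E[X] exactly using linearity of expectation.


K_5 has (5 − 1)!/2 = 12 labelled Hamiltonian cycles.
For each such Hamiltonian cycle H, let X_H = 1 if all 5 edges of H are present in G. Then P[X_H = 1] = p^{5} = (2/5)^{5} = 32/3125.
By linearity of expectation: E[X] = Σ_H E[X_H] = 12 · p^{5} = 12 · 32/3125 = 384/3125.
Numerically: E[X] ≈ 0.12288.

E[X] = 12 · (2/5)^{5} = 384/3125 ≈ 0.12288.


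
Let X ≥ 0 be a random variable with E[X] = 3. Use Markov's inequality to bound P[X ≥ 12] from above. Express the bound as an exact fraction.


μ = E[X] = 3, a = 12.
Markov: P[X ≥ 12] ≤ μ/a = (3)/12 = 1/4.
Numerically: ≈ 0.25000.
(Since a = 12 > μ = 3.00000, the bound 1/4 is < 1 and informative.)

P[X ≥ 12] ≤ 1/4 ≈ 0.25000.


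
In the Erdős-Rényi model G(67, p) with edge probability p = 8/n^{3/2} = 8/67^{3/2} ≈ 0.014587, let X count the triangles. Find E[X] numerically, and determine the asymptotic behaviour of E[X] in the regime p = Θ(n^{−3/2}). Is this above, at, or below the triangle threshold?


Number of potential triangles: C(67, 3) = 47905.
Each occurs with probability p³ ≈ (0.014587)³ ≈ 3.1040832e-06.
By linearity: E[X] = C(67, 3)·p³ ≈ 47905 · 3.1040832e-06 ≈ 0.14870.
Since α = 3/2 > 1, p = c/n^{3/2} = o(1/n) is below the triangle threshold p ~ 1/n. Asymptotically E[X] ~ (c³/6)·n^{3(1−α)} = (8³/6)·n^{-1.5} → 0, so by Markov's inequality G has no triangles w.h.p.

E[X] ≈ 0.14870; in regime p = Θ(1/n^{3/2}) E[X] tends to 0 (below the triangle threshold p ~ 1/n).


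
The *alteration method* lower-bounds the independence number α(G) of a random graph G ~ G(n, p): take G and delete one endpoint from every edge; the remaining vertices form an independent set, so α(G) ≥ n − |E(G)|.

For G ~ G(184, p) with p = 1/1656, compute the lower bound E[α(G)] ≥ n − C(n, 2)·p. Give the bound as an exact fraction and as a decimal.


E[|E(G)|] = C(184, 2)·p = 16836 · (1/1656) = 61/6.
E[α(G)] ≥ n − E[|E(G)|] = 184 − 61/6 = 1043/6.
Numerically: ≈ 173.8333.
(This is only a lower bound; the true E[α(G)] may be larger.)

E[α(G)] ≥ 1043/6 ≈ 173.8333.


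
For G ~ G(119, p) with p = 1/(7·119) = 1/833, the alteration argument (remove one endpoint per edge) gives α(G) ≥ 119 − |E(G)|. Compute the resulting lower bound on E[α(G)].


E[|E(G)|] = C(119, 2)·p = 7021 · (1/833) = 59/7.
E[α(G)] ≥ n − E[|E(G)|] = 119 − 59/7 = 774/7.
Numerically: ≈ 110.571.
(This is only a lower bound; the true E[α(G)] may be larger.)

E[α(G)] ≥ 774/7 ≈ 110.571.


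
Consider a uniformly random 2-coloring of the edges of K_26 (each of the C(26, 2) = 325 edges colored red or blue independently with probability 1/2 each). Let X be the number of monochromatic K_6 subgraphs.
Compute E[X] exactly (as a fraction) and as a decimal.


Let X = Σ_S X_S over the C(26, 6) = 230230 subsets S of size 6, where X_S = 1 if the K_6 on S is monochromatic.
For a fixed S, the K_6 on S has C(6, 2) = 15 edges. P[all 15 edges red] = (1/2)^15, and likewise for blue, so P[monochromatic] = 2·(1/2)^15 = 2^{1 − 15} = 1/16384.
Summing: E[X] = C(26, 6) · 2^{1 − 15} = 230230 · 1/16384 = 115115/8192.
Numerically: E[X] ≈ 14.05212.

E[X] = C(26,6)·2^(1−C(6,2)) = 115115/8192 ≈ 14.05212.


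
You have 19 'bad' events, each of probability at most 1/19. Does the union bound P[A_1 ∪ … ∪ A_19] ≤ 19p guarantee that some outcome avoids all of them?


Union bound: P[∪_{i=1}^{19} A_i] ≤ Σ_i P[A_i] ≤ 19·p = 19·(1/19) = 1.
Numerically: 1 ≈ 1.0000000.
Is 1 < 1? NO.
Since the bound 1 is ≥ 1, the union bound is uninformative here; it does NOT by itself certify existence.

19·p = 1 ≈ 1.0000000; existence NOT certified by the union bound.


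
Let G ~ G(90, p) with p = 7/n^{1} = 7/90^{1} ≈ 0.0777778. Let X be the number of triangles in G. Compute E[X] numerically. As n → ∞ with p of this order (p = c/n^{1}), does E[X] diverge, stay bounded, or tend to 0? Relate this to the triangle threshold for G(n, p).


Number of potential triangles: C(90, 3) = 117480.
Each occurs with probability p³ ≈ (0.0777778)³ ≈ 4.70507545e-04.
By linearity: E[X] = C(90, 3)·p³ ≈ 117480 · 4.70507545e-04 ≈ 55.275226.
Here α = 1, so p = 7/n is exactly at the triangle threshold p ~ 1/n. Asymptotically E[X] → c³/6 = 7³/6 = 343/6 ≈ 57.166667, a bounded constant. In this regime the triangle count is asymptotically Poisson(c³/6).

E[X] ≈ 55.275226; in regime p = Θ(1/n^{1}) E[X] stays bounded (at the triangle threshold p ~ 1/n).


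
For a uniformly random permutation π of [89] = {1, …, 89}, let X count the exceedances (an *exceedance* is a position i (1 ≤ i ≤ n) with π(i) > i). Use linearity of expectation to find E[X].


Write X = Σ_{i=1}^{89} X_i, where X_i = 1_{π(i) > i}.
For each fixed i, π(i) is uniform over {1, …, 89} (marginal of a uniform permutation), so P[π(i) > i] = (n − i)/n. Summing: Σ_{i=1}^{89} (n − i)/n = (0 + 1 + … + 88)/89 = 89(89 − 1)/(2·89) = (89 − 1)/2.
Hence E[X] = Σ_{i=1}^{89} (89 − i)/89 = 44 ≈ 44.0000.

E[X] = 44 = 44.0000.


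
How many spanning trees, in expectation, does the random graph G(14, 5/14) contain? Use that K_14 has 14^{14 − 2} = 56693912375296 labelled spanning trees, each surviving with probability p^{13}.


K_14 has 14^{14 − 2} = 56693912375296 labelled spanning trees.
For each such spanning tree H, let X_H = 1 if all 13 edges of H are present in G. Then P[X_H = 1] = p^{13} = (5/14)^{13} = 1220703125/793714773254144.
By linearity of expectation: E[X] = Σ_H E[X_H] = 56693912375296 · p^{13} = 56693912375296 · 1220703125/793714773254144 = 1220703125/14.
Numerically: E[X] ≈ 8.719e+07.

E[X] = 56693912375296 · (5/14)^{13} = 1220703125/14 ≈ 8.719e+07.


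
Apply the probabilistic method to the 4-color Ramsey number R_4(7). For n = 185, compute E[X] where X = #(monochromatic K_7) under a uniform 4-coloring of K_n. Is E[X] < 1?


E[X] = C(185, 7) · 4^{1 − 21} = 1311854301420 · 4^{−20} = 1311854301420/1099511627776.
As a reduced fraction: E[X] = 327963575355/274877906944 ≈ 1.19312.
Is E[X] < 1? NO.
Since E[X] ≥ 1, the first-moment bound is inconclusive at n = 185; it does NOT by itself certify R_4(7) > 185.

E[X] = 327963575355/274877906944 ≈ 1.19312; E[X] ≥ 1; first-moment method inconclusive here.


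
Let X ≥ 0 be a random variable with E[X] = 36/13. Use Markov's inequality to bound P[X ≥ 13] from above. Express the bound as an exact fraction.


μ = E[X] = 36/13, a = 13.
Markov: P[X ≥ 13] ≤ μ/a = (36/13)/13 = 36/169.
Numerically: ≈ 0.2130.
(Since a = 13 > μ = 2.7692, the bound 36/169 is < 1 and informative.)

P[X ≥ 13] ≤ 36/169 ≈ 0.2130.


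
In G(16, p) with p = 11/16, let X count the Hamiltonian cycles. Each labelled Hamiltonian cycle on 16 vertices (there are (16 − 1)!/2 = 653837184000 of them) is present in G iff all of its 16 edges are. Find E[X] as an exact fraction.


K_16 has (16 − 1)!/2 = 653837184000 labelled Hamiltonian cycles.
For each such Hamiltonian cycle H, let X_H = 1 if all 16 edges of H are present in G. Then P[X_H = 1] = p^{16} = (11/16)^{16} = 45949729863572161/18446744073709551616.
By linearity of expectation: E[X] = Σ_H E[X_H] = 653837184000 · p^{16} = 653837184000 · 45949729863572161/18446744073709551616 = 29339494120662818290072875/18014398509481984.
Numerically: E[X] ≈ 1.62867e+09.

E[X] = 653837184000 · (11/16)^{16} = 29339494120662818290072875/18014398509481984 ≈ 1.62867e+09.


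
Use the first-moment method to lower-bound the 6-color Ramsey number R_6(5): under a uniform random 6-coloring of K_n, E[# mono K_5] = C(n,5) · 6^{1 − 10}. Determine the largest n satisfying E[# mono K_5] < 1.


We need C(n, 5) · 6^{1 − 10} < 1, i.e. C(n, 5) < 6^{10 − 1} = 10077696.
Check values of n near the boundary:
  n = 62: C(62, 5) = 6471002; 6471002 < 10077696? YES
  n = 63: C(63, 5) = 7028847; 7028847 < 10077696? YES
  n = 64: C(64, 5) = 7624512; 7624512 < 10077696? YES
  n = 65: C(65, 5) = 8259888; 8259888 < 10077696? YES
  n = 66: C(66, 5) = 8936928; 8936928 < 10077696? YES
  n = 67: C(67, 5) = 9657648; 9657648 < 10077696? YES
  n = 68: C(68, 5) = 10424128; 10424128 < 10077696? NO
  n = 69: C(69, 5) = 11238513; 11238513 < 10077696? NO
The largest n with C(n, 5) < 10077696 is n = 67 (where E[X] = 67067/69984 ≈ 0.958). Hence R_6(5) > 67, i.e. R_6(5) ≥ 68.

Largest n = 67; hence R_6(5) > 67.


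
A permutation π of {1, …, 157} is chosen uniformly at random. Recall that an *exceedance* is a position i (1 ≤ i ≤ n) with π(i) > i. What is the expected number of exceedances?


Write X = Σ_{i=1}^{157} X_i, where X_i = 1_{π(i) > i}.
For each fixed i, π(i) is uniform over {1, …, 157} (marginal of a uniform permutation), so P[π(i) > i] = (n − i)/n. Summing: Σ_{i=1}^{157} (n − i)/n = (0 + 1 + … + 156)/157 = 157(157 − 1)/(2·157) = (157 − 1)/2.
Hence E[X] = Σ_{i=1}^{157} (157 − i)/157 = 78 ≈ 78.0000.

E[X] = 78 = 78.0000.


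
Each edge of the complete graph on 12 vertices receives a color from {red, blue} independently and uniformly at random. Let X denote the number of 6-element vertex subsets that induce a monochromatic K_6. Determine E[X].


Let X = Σ_S X_S over the C(12, 6) = 924 subsets S of size 6, where X_S = 1 if the K_6 on S is monochromatic.
For a fixed S, the K_6 on S has C(6, 2) = 15 edges. P[all 15 edges red] = (1/2)^15, and likewise for blue, so P[monochromatic] = 2·(1/2)^15 = 2^{1 − 15} = 1/16384.
Summing: E[X] = C(12, 6) · 2^{1 − 15} = 924 · 1/16384 = 231/4096.
Numerically: E[X] ≈ 0.0564.

E[X] = C(12,6)·2^(1−C(6,2)) = 231/4096 ≈ 0.0564.


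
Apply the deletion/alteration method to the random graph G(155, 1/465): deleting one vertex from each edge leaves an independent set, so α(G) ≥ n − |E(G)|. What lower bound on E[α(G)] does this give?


E[|E(G)|] = C(155, 2)·p = 11935 · (1/465) = 77/3.
E[α(G)] ≥ n − E[|E(G)|] = 155 − 77/3 = 388/3.
Numerically: ≈ 129.333333.
(This is only a lower bound; the true E[α(G)] may be larger.)

E[α(G)] ≥ 388/3 ≈ 129.333333.


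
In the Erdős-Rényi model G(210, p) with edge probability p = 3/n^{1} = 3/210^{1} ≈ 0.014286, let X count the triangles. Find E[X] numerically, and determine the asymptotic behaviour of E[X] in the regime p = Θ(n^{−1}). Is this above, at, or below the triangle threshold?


Number of potential triangles: C(210, 3) = 1521520.
Each occurs with probability p³ ≈ (0.014286)³ ≈ 2.9154519e-06.
By linearity: E[X] = C(210, 3)·p³ ≈ 1521520 · 2.9154519e-06 ≈ 4.43592.
Here α = 1, so p = 3/n is exactly at the triangle threshold p ~ 1/n. Asymptotically E[X] → c³/6 = 3³/6 = 9/2 ≈ 4.50000, a bounded constant. In this regime the triangle count is asymptotically Poisson(c³/6).

E[X] ≈ 4.43592; in regime p = Θ(1/n^{1}) E[X] stays bounded (at the triangle threshold p ~ 1/n).


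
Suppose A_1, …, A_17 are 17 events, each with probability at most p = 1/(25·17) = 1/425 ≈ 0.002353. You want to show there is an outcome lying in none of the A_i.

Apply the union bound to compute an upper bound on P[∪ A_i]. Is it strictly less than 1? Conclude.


Union bound: P[∪_{i=1}^{17} A_i] ≤ Σ_i P[A_i] ≤ 17·p = 17·(1/425) = 1/25.
Numerically: 1/25 ≈ 0.040000.
Is 1/25 < 1? YES.
Since P[∪ A_i] ≤ 1/25 < 1, the complement has P[∩ A_i^c] ≥ 1 − 1/25 = 24/25 > 0, so some outcome avoids every A_i.

17·p = 1/25 ≈ 0.040000; existence CERTIFIED by the union bound.


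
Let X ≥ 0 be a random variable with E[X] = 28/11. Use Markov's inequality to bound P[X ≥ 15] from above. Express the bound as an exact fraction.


μ = E[X] = 28/11, a = 15.
Markov: P[X ≥ 15] ≤ μ/a = (28/11)/15 = 28/165.
Numerically: ≈ 0.170.
(Since a = 15 > μ = 2.545, the bound 28/165 is < 1 and informative.)

P[X ≥ 15] ≤ 28/165 ≈ 0.170.


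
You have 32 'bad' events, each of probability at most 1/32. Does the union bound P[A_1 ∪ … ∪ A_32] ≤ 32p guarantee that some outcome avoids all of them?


Union bound: P[∪_{i=1}^{32} A_i] ≤ Σ_i P[A_i] ≤ 32·p = 32·(1/32) = 1.
Numerically: 1 ≈ 1.000000.
Is 1 < 1? NO.
Since the bound 1 is ≥ 1, the union bound is uninformative here; it does NOT by itself certify existence.

32·p = 1 ≈ 1.000000; existence NOT certified by the union bound.


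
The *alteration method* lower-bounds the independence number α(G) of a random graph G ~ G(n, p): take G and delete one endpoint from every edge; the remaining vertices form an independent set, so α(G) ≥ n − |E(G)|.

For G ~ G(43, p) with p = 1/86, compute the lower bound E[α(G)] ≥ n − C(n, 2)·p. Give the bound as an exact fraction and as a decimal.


E[|E(G)|] = C(43, 2)·p = 903 · (1/86) = 21/2.
E[α(G)] ≥ n − E[|E(G)|] = 43 − 21/2 = 65/2.
Numerically: ≈ 32.50000.
(This is only a lower bound; the true E[α(G)] may be larger.)

E[α(G)] ≥ 65/2 ≈ 32.50000.


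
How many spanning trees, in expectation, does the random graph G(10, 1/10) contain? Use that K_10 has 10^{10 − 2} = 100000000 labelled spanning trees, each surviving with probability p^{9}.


K_10 has 10^{10 − 2} = 100000000 labelled spanning trees.
For each such spanning tree H, let X_H = 1 if all 9 edges of H are present in G. Then P[X_H = 1] = p^{9} = (1/10)^{9} = 1/1000000000.
By linearity: E[X] = Σ_H E[X_H] = 100000000 · p^{9} = 100000000 · 1/1000000000 = 1/10.
Numerically: E[X] ≈ 0.1.

E[X] = 100000000 · (1/10)^{9} = 1/10 ≈ 0.1.


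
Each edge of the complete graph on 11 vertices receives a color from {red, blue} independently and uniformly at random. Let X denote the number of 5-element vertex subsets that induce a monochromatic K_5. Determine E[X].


Let X = Σ_S X_S over the C(11, 5) = 462 subsets S of size 5, where X_S = 1 if the K_5 on S is monochromatic.
For a fixed S, the K_5 on S has C(5, 2) = 10 edges. P[all 10 edges red] = (1/2)^10, and likewise for blue, so P[monochromatic] = 2·(1/2)^10 = 2^{1 − 10} = 1/512.
Summing: E[X] = C(11, 5) · 2^{1 − 10} = 462 · 1/512 = 231/256.
Numerically: E[X] ≈ 0.90234.

E[X] = C(11,5)·2^(1−C(5,2)) = 231/256 ≈ 0.90234.


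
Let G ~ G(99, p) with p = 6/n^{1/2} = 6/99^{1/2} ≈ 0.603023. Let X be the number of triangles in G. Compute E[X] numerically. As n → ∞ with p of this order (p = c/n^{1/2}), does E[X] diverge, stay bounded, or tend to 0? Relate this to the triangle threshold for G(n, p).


Number of potential triangles: C(99, 3) = 156849.
Each occurs with probability p³ ≈ (0.603023)³ ≈ 2.19280978e-01.
By linearity: E[X] = C(99, 3)·p³ ≈ 156849 · 2.19280978e-01 ≈ 34394.002099.
Since α = 1/2 < 1, p = c/n^{1/2} ≫ 1/n is above the triangle threshold p ~ 1/n. Asymptotically E[X] ~ (c³/6)·n^{3(1−α)} = (6³/6)·n^{1.5} → ∞; triangles are abundant w.h.p.

E[X] ≈ 34394.002099; in regime p = Θ(1/n^{1/2}) E[X] diverges (above the triangle threshold p ~ 1/n).


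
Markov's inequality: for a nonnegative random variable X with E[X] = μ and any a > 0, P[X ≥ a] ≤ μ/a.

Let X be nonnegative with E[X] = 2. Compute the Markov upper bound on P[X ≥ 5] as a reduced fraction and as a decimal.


μ = E[X] = 2, a = 5.
Markov: P[X ≥ 5] ≤ μ/a = (2)/5 = 2/5.
Numerically: ≈ 0.40000.
(Since a = 5 > μ = 2.00000, the bound 2/5 is < 1 and informative.)

P[X ≥ 5] ≤ 2/5 ≈ 0.40000.


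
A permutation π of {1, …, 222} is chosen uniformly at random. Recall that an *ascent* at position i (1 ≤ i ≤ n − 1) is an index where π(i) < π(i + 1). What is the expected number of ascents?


Write X = Σ X_I over i = 1, …, 221, with X_I the indicator of one ascent.
There are 221 indicators.
For each fixed i, the pair (π(i), π(i+1)) is a uniformly random ordered pair of distinct values from {1, …, 222}; by symmetry P[π(i) < π(i+1)] = 1/2.
By linearity: E[X] = 221 · (1/2) = (222 − 1) · (1/2) = 221/2 ≈ 110.500000.

E[X] = 221/2 = 110.500000.


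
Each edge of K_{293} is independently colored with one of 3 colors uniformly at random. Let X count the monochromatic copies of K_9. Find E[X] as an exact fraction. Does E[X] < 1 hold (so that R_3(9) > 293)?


E[X] = C(293, 9) · 3^{1 − 36} = 38740172144007620 · 3^{−35} = 38740172144007620/50031545098999707.
As a reduced fraction: E[X] = 38740172144007620/50031545098999707 ≈ 0.7743.
Is E[X] < 1? YES.
Since E[X] < 1, there exists a 3-coloring of K_{293} with no monochromatic K_9; hence R_3(9) > 293.

E[X] = 38740172144007620/50031545098999707 ≈ 0.7743; E[X] < 1, so R_3(9) > 293.


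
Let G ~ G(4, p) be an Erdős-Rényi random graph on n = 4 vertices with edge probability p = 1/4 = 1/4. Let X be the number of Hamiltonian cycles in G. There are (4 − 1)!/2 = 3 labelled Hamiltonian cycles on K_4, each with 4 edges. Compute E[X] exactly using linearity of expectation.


K_4 has (4 − 1)!/2 = 3 labelled Hamiltonian cycles.
For each such Hamiltonian cycle H, let X_H = 1 if all 4 edges of H are present in G. Then P[X_H = 1] = p^{4} = (1/4)^{4} = 1/256.
Summing the indicators: E[X] = Σ_H E[X_H] = 3 · p^{4} = 3 · 1/256 = 3/256.
Numerically: E[X] ≈ 0.01172.

E[X] = 3 · (1/4)^{4} = 3/256 ≈ 0.01172.


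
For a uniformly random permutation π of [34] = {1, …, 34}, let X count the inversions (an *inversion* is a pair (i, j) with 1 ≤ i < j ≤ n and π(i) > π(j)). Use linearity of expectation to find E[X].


Write X = Σ X_I over the C(34, 2) = 561 pairs i < j, with X_I the indicator of one inversion.
There are 561 indicators.
For each fixed pair i < j, the values π(i) and π(j) are two distinct elements of {1, …, 34} in uniformly random order; by symmetry P[π(i) > π(j)] = 1/2.
By linearity: E[X] = 561 · (1/2) = C(34, 2) · (1/2) = 561/2 = 561/2 ≈ 280.50000.

E[X] = 561/2 = 280.50000.


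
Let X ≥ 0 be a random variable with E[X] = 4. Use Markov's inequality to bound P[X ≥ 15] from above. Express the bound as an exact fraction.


μ = E[X] = 4, a = 15.
Markov: P[X ≥ 15] ≤ μ/a = (4)/15 = 4/15.
Numerically: ≈ 0.26667.
(Since a = 15 > μ = 4.00000, the bound 4/15 is < 1 and informative.)

P[X ≥ 15] ≤ 4/15 ≈ 0.26667.


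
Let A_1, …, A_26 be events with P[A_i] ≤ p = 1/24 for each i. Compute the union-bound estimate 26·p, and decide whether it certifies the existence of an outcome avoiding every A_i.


Union bound: P[∪_{i=1}^{26} A_i] ≤ Σ_i P[A_i] ≤ 26·p = 26·(1/24) = 13/12.
Numerically: 13/12 ≈ 1.0833.
Is 13/12 < 1? NO.
Since the bound 13/12 is ≥ 1, the union bound is uninformative here; it does NOT by itself certify existence.

26·p = 13/12 ≈ 1.0833; existence NOT certified by the union bound.


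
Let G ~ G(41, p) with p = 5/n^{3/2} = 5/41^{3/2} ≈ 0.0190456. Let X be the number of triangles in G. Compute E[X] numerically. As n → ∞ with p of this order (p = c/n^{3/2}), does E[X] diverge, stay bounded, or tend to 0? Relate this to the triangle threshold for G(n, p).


Number of potential triangles: C(41, 3) = 10660.
Each occurs with probability p³ ≈ (0.0190456)³ ≈ 6.90848244e-06.
By linearity: E[X] = C(41, 3)·p³ ≈ 10660 · 6.90848244e-06 ≈ 0.073644.
Since α = 3/2 > 1, p = c/n^{3/2} = o(1/n) is below the triangle threshold p ~ 1/n. Asymptotically E[X] ~ (c³/6)·n^{3(1−α)} = (5³/6)·n^{-1.5} → 0, so by Markov's inequality G has no triangles w.h.p.

E[X] ≈ 0.073644; in regime p = Θ(1/n^{3/2}) E[X] tends to 0 (below the triangle threshold p ~ 1/n).


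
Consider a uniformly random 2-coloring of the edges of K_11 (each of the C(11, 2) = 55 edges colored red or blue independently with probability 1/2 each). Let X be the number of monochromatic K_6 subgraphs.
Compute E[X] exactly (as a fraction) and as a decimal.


Let X = Σ_S X_S over the C(11, 6) = 462 subsets S of size 6, where X_S = 1 if the K_6 on S is monochromatic.
For a fixed S, the K_6 on S has C(6, 2) = 15 edges. P[all 15 edges red] = (1/2)^15, and likewise for blue, so P[monochromatic] = 2·(1/2)^15 = 2^{1 − 15} = 1/16384.
By linearity: E[X] = C(11, 6) · 2^{1 − 15} = 462 · 1/16384 = 231/8192.
Numerically: E[X] ≈ 0.0282.

E[X] = C(11,6)·2^(1−C(6,2)) = 231/8192 ≈ 0.0282.


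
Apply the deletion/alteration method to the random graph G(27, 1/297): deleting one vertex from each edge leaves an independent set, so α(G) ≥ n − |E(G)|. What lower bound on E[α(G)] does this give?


E[|E(G)|] = C(27, 2)·p = 351 · (1/297) = 13/11.
E[α(G)] ≥ n − E[|E(G)|] = 27 − 13/11 = 284/11.
Numerically: ≈ 25.8182.
(This is only a lower bound; the true E[α(G)] may be larger.)

E[α(G)] ≥ 284/11 ≈ 25.8182.


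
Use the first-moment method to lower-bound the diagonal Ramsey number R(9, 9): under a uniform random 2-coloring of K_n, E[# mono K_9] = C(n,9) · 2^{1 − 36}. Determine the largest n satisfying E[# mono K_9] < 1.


We need C(n, 9) · 2^{1 − 36} < 1, i.e. C(n, 9) < 2^{36 − 1} = 34359738368.
Check values of n near the boundary:
  n = 60: C(60, 9) = 14783142660; 14783142660 < 34359738368? YES
  n = 61: C(61, 9) = 17341763505; 17341763505 < 34359738368? YES
  n = 62: C(62, 9) = 20286591270; 20286591270 < 34359738368? YES
  n = 63: C(63, 9) = 23667689815; 23667689815 < 34359738368? YES
  n = 64: C(64, 9) = 27540584512; 27540584512 < 34359738368? YES
  n = 65: C(65, 9) = 31966749880; 31966749880 < 34359738368? YES
  n = 66: C(66, 9) = 37014131440; 37014131440 < 34359738368? NO
  n = 67: C(67, 9) = 42757703560; 42757703560 < 34359738368? NO
The largest n with C(n, 9) < 34359738368 is n = 65 (where E[X] = 3995843735/4294967296 ≈ 0.9304). Hence R(9, 9) > 65, i.e. R(9, 9) ≥ 66.

Largest n = 65; hence R(9, 9) > 65.


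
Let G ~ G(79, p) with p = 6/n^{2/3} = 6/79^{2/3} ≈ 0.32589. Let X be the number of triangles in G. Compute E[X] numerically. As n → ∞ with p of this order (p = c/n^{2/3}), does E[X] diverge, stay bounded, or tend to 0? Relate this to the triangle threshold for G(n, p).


Number of potential triangles: C(79, 3) = 79079.
Each occurs with probability p³ ≈ (0.32589)³ ≈ 3.4609838e-02.
By linearity: E[X] = C(79, 3)·p³ ≈ 79079 · 3.4609838e-02 ≈ 2736.91139.
Since α = 2/3 < 1, p = c/n^{2/3} ≫ 1/n is above the triangle threshold p ~ 1/n. Asymptotically E[X] ~ (c³/6)·n^{3(1−α)} = (6³/6)·n^{1} → ∞; triangles are abundant w.h.p.

E[X] ≈ 2736.91139; in regime p = Θ(1/n^{2/3}) E[X] diverges (above the triangle threshold p ~ 1/n).


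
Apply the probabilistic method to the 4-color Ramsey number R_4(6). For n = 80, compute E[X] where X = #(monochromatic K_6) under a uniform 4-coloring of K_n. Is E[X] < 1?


E[X] = C(80, 6) · 4^{1 − 15} = 300500200 · 4^{−14} = 300500200/268435456.
As a reduced fraction: E[X] = 37562525/33554432 ≈ 1.1194505.
Is E[X] < 1? NO.
Since E[X] ≥ 1, the first-moment bound is inconclusive at n = 80; it does NOT by itself certify R_4(6) > 80.

E[X] = 37562525/33554432 ≈ 1.1194505; E[X] ≥ 1; first-moment method inconclusive here.


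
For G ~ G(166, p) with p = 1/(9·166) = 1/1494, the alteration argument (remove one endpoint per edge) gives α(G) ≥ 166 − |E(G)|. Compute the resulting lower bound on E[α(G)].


E[|E(G)|] = C(166, 2)·p = 13695 · (1/1494) = 55/6.
E[α(G)] ≥ n − E[|E(G)|] = 166 − 55/6 = 941/6.
Numerically: ≈ 156.8333.
(This is only a lower bound; the true E[α(G)] may be larger.)

E[α(G)] ≥ 941/6 ≈ 156.8333.


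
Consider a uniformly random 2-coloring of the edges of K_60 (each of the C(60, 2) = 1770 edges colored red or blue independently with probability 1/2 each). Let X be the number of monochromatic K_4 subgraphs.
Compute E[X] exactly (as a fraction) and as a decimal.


Let X = Σ_S X_S over the C(60, 4) = 487635 subsets S of size 4, where X_S = 1 if the K_4 on S is monochromatic.
For a fixed S, the K_4 on S has C(4, 2) = 6 edges. P[all 6 edges red] = (1/2)^6, and likewise for blue, so P[monochromatic] = 2·(1/2)^6 = 2^{1 − 6} = 1/32.
By linearity: E[X] = C(60, 4) · 2^{1 − 6} = 487635 · 1/32 = 487635/32.
Numerically: E[X] ≈ 15238.593750.

E[X] = C(60,4)·2^(1−C(4,2)) = 487635/32 ≈ 15238.593750.
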